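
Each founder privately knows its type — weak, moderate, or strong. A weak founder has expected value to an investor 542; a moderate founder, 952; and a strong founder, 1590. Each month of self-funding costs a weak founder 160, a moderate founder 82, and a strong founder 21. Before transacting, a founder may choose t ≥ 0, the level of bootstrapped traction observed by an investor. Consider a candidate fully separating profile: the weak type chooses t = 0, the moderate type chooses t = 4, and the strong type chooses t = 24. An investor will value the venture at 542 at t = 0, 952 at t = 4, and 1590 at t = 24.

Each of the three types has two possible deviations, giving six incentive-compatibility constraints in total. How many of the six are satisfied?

Strong (own payoff 1590 − 21×24 = 1086): to t=0 gives 542 → no gain ✓; to t=4 gives 952 − 21×4 = 868 → no gain ✓.
Weak (own payoff 542): to t=4 gives 952 − 160×4 = 312 → no gain ✓; to t=24 gives 1590 − 160×24 = -2250 → no gain ✓.
Moderate (own payoff 952 − 82×4 = 624): to t=0 gives 542 → no gain ✓; to t=24 gives 1590 − 82×24 = -378 → no gain ✓.
6 of the 6 constraints hold; this profile is a separating equilibrium.

6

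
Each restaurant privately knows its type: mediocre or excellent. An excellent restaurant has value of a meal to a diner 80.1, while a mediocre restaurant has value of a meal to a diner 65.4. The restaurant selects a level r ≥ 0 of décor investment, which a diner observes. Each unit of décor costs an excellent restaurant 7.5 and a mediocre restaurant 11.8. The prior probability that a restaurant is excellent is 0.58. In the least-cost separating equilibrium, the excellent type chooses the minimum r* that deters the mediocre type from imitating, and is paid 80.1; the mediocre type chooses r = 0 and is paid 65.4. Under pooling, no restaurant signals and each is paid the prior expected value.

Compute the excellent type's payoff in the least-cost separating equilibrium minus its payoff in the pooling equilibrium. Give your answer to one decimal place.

Least-cost separating signal: r* solves 65.4 = 80.1 − 11.8·r*, so r* = (80.1 − 65.4)/11.8 ≈ 1.2458.
Excellent type's separating payoff: 80.1 − 7.5 × r* = 80.1 − 7.5 × (80.1 − 65.4)/11.8 = 80.1 − 110.25/11.8 ≈ 70.757.
Pooling payoff: 0.58 × 80.1 + 0.42 × 65.4 = 73.926.
Difference: 70.757 − 73.926 = -3.169, i.e. -3.2 to one decimal place.
The excellent type would prefer the pooling outcome.

-3.2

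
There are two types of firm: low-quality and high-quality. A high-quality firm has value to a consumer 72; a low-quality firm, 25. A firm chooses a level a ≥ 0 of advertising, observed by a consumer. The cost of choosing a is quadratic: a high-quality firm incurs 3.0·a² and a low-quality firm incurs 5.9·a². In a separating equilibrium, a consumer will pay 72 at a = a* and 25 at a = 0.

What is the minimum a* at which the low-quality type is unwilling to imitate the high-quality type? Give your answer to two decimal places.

The low-quality type at a = 0 receives 25; imitating at a* yields 72 − 5.9·a*².
Indifference: 25 = 72 − 5.9·a*², so a*² = (72 − 25) / 5.9 ≈ 7.9661.
a* = √7.9661 ≈ 2.82.

2.82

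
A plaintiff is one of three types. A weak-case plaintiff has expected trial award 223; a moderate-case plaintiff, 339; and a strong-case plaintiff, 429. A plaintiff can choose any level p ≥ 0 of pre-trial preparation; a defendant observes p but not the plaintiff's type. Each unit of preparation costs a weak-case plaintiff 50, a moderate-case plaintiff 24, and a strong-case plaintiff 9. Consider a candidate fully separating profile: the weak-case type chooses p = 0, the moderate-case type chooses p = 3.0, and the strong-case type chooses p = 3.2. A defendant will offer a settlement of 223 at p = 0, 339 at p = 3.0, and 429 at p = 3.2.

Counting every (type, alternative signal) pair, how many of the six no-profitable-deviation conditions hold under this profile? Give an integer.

Strong-case (own payoff 429 − 9×3.2 = 400.2): to p=0 gives 223 → no gain ✓; to p=3.0 gives 339 − 9×3.0 = 312 → no gain ✓.
Moderate-case (own payoff 339 − 24×3.0 = 267): to p=0 gives 223 → no gain ✓; to p=3.2 gives 429 − 24×3.2 = 352.2 → profitable ✗.
Weak-case (own payoff 223): to p=3.0 gives 339 − 50×3.0 = 189 → no gain ✓; to p=3.2 gives 429 − 50×3.2 = 269 → profitable ✗.
4 of the 6 constraints hold; not an equilibrium.

4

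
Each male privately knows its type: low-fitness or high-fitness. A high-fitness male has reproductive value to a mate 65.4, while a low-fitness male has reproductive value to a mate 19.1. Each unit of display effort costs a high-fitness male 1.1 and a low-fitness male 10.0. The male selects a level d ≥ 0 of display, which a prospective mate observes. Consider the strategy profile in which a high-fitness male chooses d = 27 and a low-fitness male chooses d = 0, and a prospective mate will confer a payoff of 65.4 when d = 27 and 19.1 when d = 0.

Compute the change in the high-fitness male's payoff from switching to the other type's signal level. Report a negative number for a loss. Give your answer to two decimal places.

Playing d = 27 the high-fitness male receives 65.4 − 1.1 × 27 = 35.7.
Deviating to d = 0 yields 19.1 instead.
Gain from deviating: 19.1 − 35.7 = -16.60.
The gain is negative, so the high-fitness type's incentive-compatibility constraint is satisfied.

-16.60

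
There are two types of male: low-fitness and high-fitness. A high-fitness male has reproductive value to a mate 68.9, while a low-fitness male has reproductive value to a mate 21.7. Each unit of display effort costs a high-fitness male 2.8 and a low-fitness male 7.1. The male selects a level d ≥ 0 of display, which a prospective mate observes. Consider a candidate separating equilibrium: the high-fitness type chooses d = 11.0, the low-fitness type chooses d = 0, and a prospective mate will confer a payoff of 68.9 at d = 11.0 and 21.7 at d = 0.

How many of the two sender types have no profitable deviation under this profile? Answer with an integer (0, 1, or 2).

2

High-fitness type: signal → 68.9 − 2.8 × 11.0 = 38.1; deviate to 0 → 21.7. IC holds (38.1 ≥ 21.7).
Low-fitness type: stay at 0 → 21.7; mimic → 68.9 − 7.1 × 11.0 = -9.2. IC holds (21.7 ≥ -9.2).
2 of 2 constraints hold, so this is a separating equilibrium.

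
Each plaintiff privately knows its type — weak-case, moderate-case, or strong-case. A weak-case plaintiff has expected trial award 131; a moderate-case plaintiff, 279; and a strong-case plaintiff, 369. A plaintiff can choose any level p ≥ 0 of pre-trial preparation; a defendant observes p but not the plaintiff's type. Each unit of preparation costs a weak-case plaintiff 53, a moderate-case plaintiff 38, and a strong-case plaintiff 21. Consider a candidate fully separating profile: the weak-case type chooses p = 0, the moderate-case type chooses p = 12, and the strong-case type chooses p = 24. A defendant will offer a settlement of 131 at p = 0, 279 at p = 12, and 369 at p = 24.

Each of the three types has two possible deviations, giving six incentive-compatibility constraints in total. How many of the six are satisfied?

3

Strong-case (own payoff 369 − 21×24 = -135): to p=0 gives 131 → profitable ✗; to p=12 gives 279 − 21×12 = 27 → profitable ✗.
Moderate-case (own payoff 279 − 38×12 = -177): to p=0 gives 131 → profitable ✗; to p=24 gives 369 − 38×24 = -543 → no gain ✓.
Weak-case (own payoff 131): to p=12 gives 279 − 53×12 = -357 → no gain ✓; to p=24 gives 369 − 53×24 = -903 → no gain ✓.
3 of the 6 constraints hold; not an equilibrium.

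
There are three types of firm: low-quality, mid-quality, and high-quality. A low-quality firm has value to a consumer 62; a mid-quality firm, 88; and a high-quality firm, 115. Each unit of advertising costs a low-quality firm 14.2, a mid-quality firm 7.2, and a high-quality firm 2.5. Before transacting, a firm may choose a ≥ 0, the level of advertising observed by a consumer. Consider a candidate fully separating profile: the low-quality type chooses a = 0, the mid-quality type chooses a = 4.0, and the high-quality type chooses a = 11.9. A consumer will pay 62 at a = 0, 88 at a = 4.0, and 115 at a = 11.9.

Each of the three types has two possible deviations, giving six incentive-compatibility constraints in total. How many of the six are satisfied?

High-quality (own payoff 115 − 2.5×11.9 = 85.25): to a=0 gives 62 → no gain ✓; to a=4.0 gives 88 − 2.5×4.0 = 78 → no gain ✓.
Mid-quality (own payoff 88 − 7.2×4.0 = 59.2): to a=0 gives 62 → profitable ✗; to a=11.9 gives 115 − 7.2×11.9 = 29.32 → no gain ✓.
Low-quality (own payoff 62): to a=4.0 gives 88 − 14.2×4.0 = 31.2 → no gain ✓; to a=11.9 gives 115 − 14.2×11.9 = -53.98 → no gain ✓.
5 of the 6 constraints hold; not an equilibrium.

5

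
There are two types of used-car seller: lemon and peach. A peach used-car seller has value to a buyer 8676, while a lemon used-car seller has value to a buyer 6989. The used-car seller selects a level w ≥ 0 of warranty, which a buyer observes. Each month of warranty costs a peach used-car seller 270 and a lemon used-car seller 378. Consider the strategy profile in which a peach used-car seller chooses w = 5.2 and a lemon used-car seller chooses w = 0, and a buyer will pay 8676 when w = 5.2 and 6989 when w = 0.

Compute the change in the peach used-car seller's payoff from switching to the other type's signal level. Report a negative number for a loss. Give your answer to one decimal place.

-283.0

Playing w = 5.2 the peach used-car seller receives 8676 − 270 × 5.2 = 7272.
Deviating to w = 0 yields 6989 instead.
Gain from deviating: 6989 − 7272 = -283.0.
The gain is negative, so the peach type's incentive-compatibility constraint is satisfied.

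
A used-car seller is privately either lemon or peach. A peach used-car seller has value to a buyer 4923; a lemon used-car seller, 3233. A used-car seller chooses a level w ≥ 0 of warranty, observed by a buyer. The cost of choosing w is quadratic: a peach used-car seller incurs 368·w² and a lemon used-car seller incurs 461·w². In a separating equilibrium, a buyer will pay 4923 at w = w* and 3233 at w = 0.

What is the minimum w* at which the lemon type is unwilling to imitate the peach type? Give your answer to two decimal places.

The lemon type at w = 0 receives 3233; imitating at w* yields 4923 − 461·w*².
Indifference: 3233 = 4923 − 461·w*², so w*² = (4923 − 3233) / 461 ≈ 3.6659.
w* = √3.6659 ≈ 1.91.

1.91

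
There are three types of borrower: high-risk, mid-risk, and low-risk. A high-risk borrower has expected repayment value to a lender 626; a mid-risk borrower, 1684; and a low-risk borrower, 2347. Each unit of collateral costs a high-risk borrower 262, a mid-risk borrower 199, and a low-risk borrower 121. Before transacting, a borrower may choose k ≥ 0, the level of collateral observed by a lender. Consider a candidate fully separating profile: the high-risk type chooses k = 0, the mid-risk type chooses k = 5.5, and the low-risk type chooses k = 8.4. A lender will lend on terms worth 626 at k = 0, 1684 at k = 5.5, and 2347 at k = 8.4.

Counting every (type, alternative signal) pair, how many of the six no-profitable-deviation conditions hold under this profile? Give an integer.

4

Low-risk (own payoff 2347 − 121×8.4 = 1330.6): to k=0 gives 626 → no gain ✓; to k=5.5 gives 1684 − 121×5.5 = 1018.5 → no gain ✓.
High-risk (own payoff 626): to k=5.5 gives 1684 − 262×5.5 = 243 → no gain ✓; to k=8.4 gives 2347 − 262×8.4 = 146.2 → no gain ✓.
Mid-risk (own payoff 1684 − 199×5.5 = 589.5): to k=0 gives 626 → profitable ✗; to k=8.4 gives 2347 − 199×8.4 = 675.4 → profitable ✗.
4 of the 6 constraints hold; not an equilibrium.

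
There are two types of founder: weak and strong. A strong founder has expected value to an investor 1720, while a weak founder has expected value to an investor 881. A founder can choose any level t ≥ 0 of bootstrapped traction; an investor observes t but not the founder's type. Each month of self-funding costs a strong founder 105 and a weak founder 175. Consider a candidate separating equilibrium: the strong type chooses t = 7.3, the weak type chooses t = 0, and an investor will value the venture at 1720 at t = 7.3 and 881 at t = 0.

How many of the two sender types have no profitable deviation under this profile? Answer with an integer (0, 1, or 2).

2

Strong type: signal → 1720 − 105 × 7.3 = 953.5; deviate to 0 → 881. IC holds (953.5 ≥ 881).
Weak type: stay at 0 → 881; mimic → 1720 − 175 × 7.3 = 442.5. IC holds (881 ≥ 442.5).
2 of 2 constraints hold, so this is a separating equilibrium.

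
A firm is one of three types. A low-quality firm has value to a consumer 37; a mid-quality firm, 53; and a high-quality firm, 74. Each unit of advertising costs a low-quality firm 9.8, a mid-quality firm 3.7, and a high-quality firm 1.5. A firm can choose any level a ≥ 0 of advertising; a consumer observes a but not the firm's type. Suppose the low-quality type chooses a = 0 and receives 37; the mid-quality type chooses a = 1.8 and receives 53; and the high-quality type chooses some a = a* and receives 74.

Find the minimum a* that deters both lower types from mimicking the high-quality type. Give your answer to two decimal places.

7.48

Low-quality type (on-path payoff 37) won't mimic when 37 ≥ 74 − 9.8·a*, i.e. a* ≥ 3.78.
Mid-quality type (on-path payoff 53 − 3.7×1.8 = 46.34) won't mimic when 46.34 ≥ 74 − 3.7·a*, i.e. a* ≥ 7.48.
Both must hold, so a* = max(3.78, 7.48) = 7.48. The mid-quality type's constraint binds.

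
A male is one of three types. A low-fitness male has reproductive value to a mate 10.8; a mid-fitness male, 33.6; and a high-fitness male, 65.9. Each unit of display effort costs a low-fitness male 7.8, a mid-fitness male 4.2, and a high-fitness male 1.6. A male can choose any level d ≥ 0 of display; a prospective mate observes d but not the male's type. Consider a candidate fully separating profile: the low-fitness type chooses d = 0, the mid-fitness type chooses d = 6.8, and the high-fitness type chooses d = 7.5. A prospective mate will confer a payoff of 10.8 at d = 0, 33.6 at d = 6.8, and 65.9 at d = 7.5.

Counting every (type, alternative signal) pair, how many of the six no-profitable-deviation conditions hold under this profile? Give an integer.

4

High-fitness (own payoff 65.9 − 1.6×7.5 = 53.9): to d=0 gives 10.8 → no gain ✓; to d=6.8 gives 33.6 − 1.6×6.8 = 22.72 → no gain ✓.
Mid-fitness (own payoff 33.6 − 4.2×6.8 = 5.04): to d=0 gives 10.8 → profitable ✗; to d=7.5 gives 65.9 − 4.2×7.5 = 34.4 → profitable ✗.
Low-fitness (own payoff 10.8): to d=6.8 gives 33.6 − 7.8×6.8 = -19.44 → no gain ✓; to d=7.5 gives 65.9 − 7.8×7.5 = 7.4 → no gain ✓.
4 of the 6 constraints hold; not an equilibrium.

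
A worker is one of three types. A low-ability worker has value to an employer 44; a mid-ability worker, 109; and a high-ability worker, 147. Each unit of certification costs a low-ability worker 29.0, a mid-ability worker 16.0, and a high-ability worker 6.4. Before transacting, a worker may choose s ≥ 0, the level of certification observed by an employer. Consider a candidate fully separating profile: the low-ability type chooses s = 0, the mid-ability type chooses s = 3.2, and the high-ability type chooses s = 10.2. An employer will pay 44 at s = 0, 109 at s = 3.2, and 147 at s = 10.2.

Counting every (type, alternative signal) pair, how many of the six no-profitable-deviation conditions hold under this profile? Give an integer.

Low-ability (own payoff 44): to s=3.2 gives 109 − 29.0×3.2 = 16.2 → no gain ✓; to s=10.2 gives 147 − 29.0×10.2 = -148.8 → no gain ✓.
High-ability (own payoff 147 − 6.4×10.2 = 81.72): to s=0 gives 44 → no gain ✓; to s=3.2 gives 109 − 6.4×3.2 = 88.52 → profitable ✗.
Mid-ability (own payoff 109 − 16.0×3.2 = 57.8): to s=0 gives 44 → no gain ✓; to s=10.2 gives 147 − 16.0×10.2 = -16.2 → no gain ✓.
5 of the 6 constraints hold; not an equilibrium.

5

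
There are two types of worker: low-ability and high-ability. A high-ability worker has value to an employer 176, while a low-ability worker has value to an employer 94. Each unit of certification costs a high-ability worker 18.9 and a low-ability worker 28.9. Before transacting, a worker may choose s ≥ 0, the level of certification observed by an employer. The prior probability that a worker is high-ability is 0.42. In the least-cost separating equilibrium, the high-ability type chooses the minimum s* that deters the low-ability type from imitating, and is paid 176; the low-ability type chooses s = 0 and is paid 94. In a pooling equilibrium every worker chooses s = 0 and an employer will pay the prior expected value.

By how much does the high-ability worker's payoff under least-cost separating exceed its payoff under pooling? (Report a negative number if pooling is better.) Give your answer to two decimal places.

Least-cost separating signal: s* solves 94 = 176 − 28.9·s*, so s* = (176 − 94)/28.9 ≈ 2.8374.
High-ability type's separating payoff: 176 − 18.9 × s* = 176 − 18.9 × (176 − 94)/28.9 = 176 − 1549.8/28.9 ≈ 122.3737.
Pooling payoff: 0.42 × 176 + 0.58 × 94 = 128.44.
Difference: 122.3737 − 128.44 = -6.0663, i.e. -6.07 to two decimal places.
The high-ability type would prefer the pooling outcome.

-6.07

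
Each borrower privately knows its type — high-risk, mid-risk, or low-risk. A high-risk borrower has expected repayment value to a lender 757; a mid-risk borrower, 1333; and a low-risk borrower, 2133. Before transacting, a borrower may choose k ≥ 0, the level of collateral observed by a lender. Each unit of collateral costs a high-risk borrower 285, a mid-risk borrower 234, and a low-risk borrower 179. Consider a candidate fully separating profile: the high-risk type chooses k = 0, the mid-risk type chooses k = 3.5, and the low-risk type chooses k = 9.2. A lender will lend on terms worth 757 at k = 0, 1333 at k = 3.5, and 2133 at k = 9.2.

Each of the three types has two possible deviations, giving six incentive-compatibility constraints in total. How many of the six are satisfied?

Mid-risk (own payoff 1333 − 234×3.5 = 514): to k=0 gives 757 → profitable ✗; to k=9.2 gives 2133 − 234×9.2 = -19.8 → no gain ✓.
High-risk (own payoff 757): to k=3.5 gives 1333 − 285×3.5 = 335.5 → no gain ✓; to k=9.2 gives 2133 − 285×9.2 = -489 → no gain ✓.
Low-risk (own payoff 2133 − 179×9.2 = 486.2): to k=0 gives 757 → profitable ✗; to k=3.5 gives 1333 − 179×3.5 = 706.5 → profitable ✗.
3 of the 6 constraints hold; not an equilibrium.

3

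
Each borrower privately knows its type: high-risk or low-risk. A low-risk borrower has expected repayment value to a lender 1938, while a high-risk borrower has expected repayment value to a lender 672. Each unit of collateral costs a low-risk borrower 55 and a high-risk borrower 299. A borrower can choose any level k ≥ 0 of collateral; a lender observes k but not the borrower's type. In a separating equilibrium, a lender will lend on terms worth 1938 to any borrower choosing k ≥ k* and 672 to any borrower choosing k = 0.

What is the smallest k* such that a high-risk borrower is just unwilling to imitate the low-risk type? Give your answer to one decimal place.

4.2

A high-risk borrower choosing k = 0 receives 672.
Imitating at k* instead would pay 1938 at cost 299·k*, netting 1938 − 299·k*.
Indifference: 672 = 1938 − 299·k*, so k* = (1938 − 672) / 299 ≈ 4.2.
This is the high-risk type's binding incentive-compatibility constraint; any k ≥ 4.2 sustains separation on that side.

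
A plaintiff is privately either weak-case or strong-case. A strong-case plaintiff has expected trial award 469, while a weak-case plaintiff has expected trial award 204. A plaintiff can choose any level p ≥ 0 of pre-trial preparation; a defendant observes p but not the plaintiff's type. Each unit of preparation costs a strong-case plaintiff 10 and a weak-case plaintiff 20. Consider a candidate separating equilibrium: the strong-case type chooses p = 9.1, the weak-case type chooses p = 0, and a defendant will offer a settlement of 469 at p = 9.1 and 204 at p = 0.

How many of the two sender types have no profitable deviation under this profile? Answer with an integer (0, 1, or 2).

1

Strong-case type: signal → 469 − 10 × 9.1 = 378; deviate to 0 → 204. IC holds (378 ≥ 204).
Weak-case type: stay at 0 → 204; mimic → 469 − 20 × 9.1 = 287. IC fails (204 < 287).
1 of 2 constraints hold, so this profile is not an equilibrium.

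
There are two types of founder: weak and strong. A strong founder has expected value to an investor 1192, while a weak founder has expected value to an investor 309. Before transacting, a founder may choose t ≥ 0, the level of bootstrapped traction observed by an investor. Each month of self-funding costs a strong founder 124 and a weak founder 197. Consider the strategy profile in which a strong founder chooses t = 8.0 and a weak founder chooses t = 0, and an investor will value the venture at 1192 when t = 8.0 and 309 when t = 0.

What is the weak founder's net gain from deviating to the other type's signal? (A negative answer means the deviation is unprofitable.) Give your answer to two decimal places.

Playing t = 0 the weak founder receives 309.
Deviating to t = 8.0 brings payment 1192 at cost 197 × 8.0 = 1576, netting -384.
Gain from deviating: -384 − 309 = -693.00.
The gain is negative, so the weak type's incentive-compatibility constraint is satisfied.

-693.00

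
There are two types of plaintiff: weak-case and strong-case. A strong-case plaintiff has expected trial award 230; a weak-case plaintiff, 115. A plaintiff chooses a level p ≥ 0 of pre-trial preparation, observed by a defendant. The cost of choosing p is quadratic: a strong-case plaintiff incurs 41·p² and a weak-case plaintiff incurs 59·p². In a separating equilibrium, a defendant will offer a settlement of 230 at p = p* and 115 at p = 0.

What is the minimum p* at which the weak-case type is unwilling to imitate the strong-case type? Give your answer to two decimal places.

1.40

The weak-case type at p = 0 receives 115; imitating at p* yields 230 − 59·p*².
Indifference: 115 = 230 − 59·p*², so p*² = (230 − 115) / 59 ≈ 1.9492.
p* = √1.9492 ≈ 1.40.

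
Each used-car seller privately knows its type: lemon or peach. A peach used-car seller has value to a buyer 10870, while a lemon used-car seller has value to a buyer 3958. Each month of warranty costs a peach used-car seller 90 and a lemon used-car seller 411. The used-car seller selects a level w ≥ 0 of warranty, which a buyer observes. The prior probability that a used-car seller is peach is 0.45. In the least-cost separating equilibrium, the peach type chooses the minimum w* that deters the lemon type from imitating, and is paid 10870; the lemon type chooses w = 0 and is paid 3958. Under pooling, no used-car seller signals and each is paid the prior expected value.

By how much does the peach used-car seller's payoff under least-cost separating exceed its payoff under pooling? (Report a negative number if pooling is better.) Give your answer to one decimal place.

Least-cost separating signal: w* solves 3958 = 10870 − 411·w*, so w* = (10870 − 3958)/411 ≈ 16.8175.
Peach type's separating payoff: 10870 − 90 × w* = 10870 − 90 × (10870 − 3958)/411 = 10870 − 622080/411 ≈ 9356.423.
Pooling payoff: 0.45 × 10870 + 0.55 × 3958 = 7068.4.
Difference: 9356.423 − 7068.4 = 2288.023, i.e. 2288.0 to one decimal place.
The peach type prefers to separate.

2288.0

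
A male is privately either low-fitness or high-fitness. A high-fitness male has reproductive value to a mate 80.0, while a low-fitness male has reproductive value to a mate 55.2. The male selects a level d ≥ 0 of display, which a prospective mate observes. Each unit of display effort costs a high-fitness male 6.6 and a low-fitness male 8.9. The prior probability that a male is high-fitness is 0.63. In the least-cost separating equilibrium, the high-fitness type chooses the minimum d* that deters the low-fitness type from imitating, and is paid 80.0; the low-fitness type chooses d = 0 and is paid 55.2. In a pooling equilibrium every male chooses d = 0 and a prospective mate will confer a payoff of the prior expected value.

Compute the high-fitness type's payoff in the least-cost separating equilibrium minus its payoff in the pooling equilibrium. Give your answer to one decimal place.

-9.2

Least-cost separating signal: d* solves 55.2 = 80.0 − 8.9·d*, so d* = (80.0 − 55.2)/8.9 ≈ 2.7865.
High-fitness type's separating payoff: 80.0 − 6.6 × d* = 80.0 − 6.6 × (80.0 − 55.2)/8.9 = 80.0 − 163.68/8.9 ≈ 61.609.
Pooling payoff: 0.63 × 80.0 + 0.37 × 55.2 = 70.824.
Difference: 61.609 − 70.824 = -9.215, i.e. -9.2 to one decimal place.
The high-fitness type would prefer the pooling outcome.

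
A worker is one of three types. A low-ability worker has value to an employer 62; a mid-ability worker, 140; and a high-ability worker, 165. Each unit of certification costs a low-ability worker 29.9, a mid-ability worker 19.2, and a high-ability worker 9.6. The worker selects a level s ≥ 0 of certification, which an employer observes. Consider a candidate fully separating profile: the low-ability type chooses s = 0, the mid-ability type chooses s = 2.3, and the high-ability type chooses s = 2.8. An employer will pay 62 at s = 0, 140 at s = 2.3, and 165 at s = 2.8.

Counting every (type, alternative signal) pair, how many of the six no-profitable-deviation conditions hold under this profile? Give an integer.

3

High-ability (own payoff 165 − 9.6×2.8 = 138.12): to s=0 gives 62 → no gain ✓; to s=2.3 gives 140 − 9.6×2.3 = 117.92 → no gain ✓.
Mid-ability (own payoff 140 − 19.2×2.3 = 95.84): to s=0 gives 62 → no gain ✓; to s=2.8 gives 165 − 19.2×2.8 = 111.24 → profitable ✗.
Low-ability (own payoff 62): to s=2.3 gives 140 − 29.9×2.3 = 71.23 → profitable ✗; to s=2.8 gives 165 − 29.9×2.8 = 81.28 → profitable ✗.
3 of the 6 constraints hold; not an equilibrium.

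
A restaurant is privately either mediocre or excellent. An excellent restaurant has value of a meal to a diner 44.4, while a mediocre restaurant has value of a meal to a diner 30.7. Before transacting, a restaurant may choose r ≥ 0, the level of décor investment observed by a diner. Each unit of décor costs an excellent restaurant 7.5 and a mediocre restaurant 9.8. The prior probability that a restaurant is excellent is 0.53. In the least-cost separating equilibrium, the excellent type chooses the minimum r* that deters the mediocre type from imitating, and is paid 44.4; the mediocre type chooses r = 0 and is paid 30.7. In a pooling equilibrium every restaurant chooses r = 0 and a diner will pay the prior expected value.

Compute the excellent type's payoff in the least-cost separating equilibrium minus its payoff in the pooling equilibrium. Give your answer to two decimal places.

-4.05

Least-cost separating signal: r* solves 30.7 = 44.4 − 9.8·r*, so r* = (44.4 − 30.7)/9.8 ≈ 1.3980.
Excellent type's separating payoff: 44.4 − 7.5 × r* = 44.4 − 7.5 × (44.4 − 30.7)/9.8 = 44.4 − 102.75/9.8 ≈ 33.9153.
Pooling payoff: 0.53 × 44.4 + 0.47 × 30.7 = 37.961.
Difference: 33.9153 − 37.961 = -4.0457, i.e. -4.05 to two decimal places.
The excellent type would prefer the pooling outcome.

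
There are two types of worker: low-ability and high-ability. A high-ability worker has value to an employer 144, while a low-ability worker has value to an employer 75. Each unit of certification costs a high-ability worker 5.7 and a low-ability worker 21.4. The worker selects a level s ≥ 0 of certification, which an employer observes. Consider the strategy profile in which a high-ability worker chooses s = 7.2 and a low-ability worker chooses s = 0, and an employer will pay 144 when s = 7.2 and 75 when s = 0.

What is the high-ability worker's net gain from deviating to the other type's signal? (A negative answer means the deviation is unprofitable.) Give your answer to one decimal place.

Playing s = 7.2 the high-ability worker receives 144 − 5.7 × 7.2 = 102.96.
Deviating to s = 0 yields 75 instead.
Gain from deviating: 75 − 102.96 = -27.96, i.e. -28.0 to one decimal place.
The gain is negative, so the high-ability type's incentive-compatibility constraint is satisfied.

-28.0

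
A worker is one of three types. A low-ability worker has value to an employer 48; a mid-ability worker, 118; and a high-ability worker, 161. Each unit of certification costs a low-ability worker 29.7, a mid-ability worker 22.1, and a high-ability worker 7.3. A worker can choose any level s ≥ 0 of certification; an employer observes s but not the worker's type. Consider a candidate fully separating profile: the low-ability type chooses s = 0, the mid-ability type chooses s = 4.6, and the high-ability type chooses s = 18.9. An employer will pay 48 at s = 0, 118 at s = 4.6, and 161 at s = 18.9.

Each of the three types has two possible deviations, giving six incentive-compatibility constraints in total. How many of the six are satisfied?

High-ability (own payoff 161 − 7.3×18.9 = 23.03): to s=0 gives 48 → profitable ✗; to s=4.6 gives 118 − 7.3×4.6 = 84.42 → profitable ✗.
Mid-ability (own payoff 118 − 22.1×4.6 = 16.34): to s=0 gives 48 → profitable ✗; to s=18.9 gives 161 − 22.1×18.9 = -256.69 → no gain ✓.
Low-ability (own payoff 48): to s=4.6 gives 118 − 29.7×4.6 = -18.62 → no gain ✓; to s=18.9 gives 161 − 29.7×18.9 = -400.33 → no gain ✓.
3 of the 6 constraints hold; not an equilibrium.

3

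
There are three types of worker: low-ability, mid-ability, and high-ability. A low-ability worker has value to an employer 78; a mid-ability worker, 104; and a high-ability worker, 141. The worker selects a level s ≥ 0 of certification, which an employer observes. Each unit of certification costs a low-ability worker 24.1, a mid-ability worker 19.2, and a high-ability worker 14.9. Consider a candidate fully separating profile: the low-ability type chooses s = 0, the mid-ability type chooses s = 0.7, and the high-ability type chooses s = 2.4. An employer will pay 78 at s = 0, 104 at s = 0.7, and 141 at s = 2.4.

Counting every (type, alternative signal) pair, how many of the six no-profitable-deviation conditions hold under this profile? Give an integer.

3

Low-ability (own payoff 78): to s=0.7 gives 104 − 24.1×0.7 = 87.13 → profitable ✗; to s=2.4 gives 141 − 24.1×2.4 = 83.16 → profitable ✗.
Mid-ability (own payoff 104 − 19.2×0.7 = 90.56): to s=0 gives 78 → no gain ✓; to s=2.4 gives 141 − 19.2×2.4 = 94.92 → profitable ✗.
High-ability (own payoff 141 − 14.9×2.4 = 105.24): to s=0 gives 78 → no gain ✓; to s=0.7 gives 104 − 14.9×0.7 = 93.57 → no gain ✓.
3 of the 6 constraints hold; not an equilibrium.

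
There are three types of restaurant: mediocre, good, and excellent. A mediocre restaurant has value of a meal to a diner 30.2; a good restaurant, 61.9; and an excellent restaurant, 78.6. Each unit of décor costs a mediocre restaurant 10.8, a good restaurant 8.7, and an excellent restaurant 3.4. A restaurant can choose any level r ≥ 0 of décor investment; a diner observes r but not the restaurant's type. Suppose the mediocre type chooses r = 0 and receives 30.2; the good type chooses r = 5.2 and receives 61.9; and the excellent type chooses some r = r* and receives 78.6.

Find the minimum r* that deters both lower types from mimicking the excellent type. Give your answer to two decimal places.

Good type (on-path payoff 61.9 − 8.7×5.2 = 16.66) won't mimic when 16.66 ≥ 78.6 − 8.7·r*, i.e. r* ≥ 7.12.
Mediocre type (on-path payoff 30.2) won't mimic when 30.2 ≥ 78.6 − 10.8·r*, i.e. r* ≥ 4.48.
Both must hold, so r* = max(4.48, 7.12) = 7.12. The good type's constraint binds.

7.12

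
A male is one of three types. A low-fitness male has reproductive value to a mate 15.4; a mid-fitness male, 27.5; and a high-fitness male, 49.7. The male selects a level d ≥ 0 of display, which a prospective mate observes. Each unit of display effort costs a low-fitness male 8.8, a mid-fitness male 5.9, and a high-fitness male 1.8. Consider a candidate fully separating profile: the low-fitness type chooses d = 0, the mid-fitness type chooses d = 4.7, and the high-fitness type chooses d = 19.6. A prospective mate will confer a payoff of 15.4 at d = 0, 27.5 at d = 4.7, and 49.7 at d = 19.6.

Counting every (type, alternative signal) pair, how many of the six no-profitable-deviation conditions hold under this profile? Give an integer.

High-fitness (own payoff 49.7 − 1.8×19.6 = 14.42): to d=0 gives 15.4 → profitable ✗; to d=4.7 gives 27.5 − 1.8×4.7 = 19.04 → profitable ✗.
Mid-fitness (own payoff 27.5 − 5.9×4.7 = -0.23): to d=0 gives 15.4 → profitable ✗; to d=19.6 gives 49.7 − 5.9×19.6 = -65.94 → no gain ✓.
Low-fitness (own payoff 15.4): to d=4.7 gives 27.5 − 8.8×4.7 = -13.86 → no gain ✓; to d=19.6 gives 49.7 − 8.8×19.6 = -122.78 → no gain ✓.
3 of the 6 constraints hold; not an equilibrium.

3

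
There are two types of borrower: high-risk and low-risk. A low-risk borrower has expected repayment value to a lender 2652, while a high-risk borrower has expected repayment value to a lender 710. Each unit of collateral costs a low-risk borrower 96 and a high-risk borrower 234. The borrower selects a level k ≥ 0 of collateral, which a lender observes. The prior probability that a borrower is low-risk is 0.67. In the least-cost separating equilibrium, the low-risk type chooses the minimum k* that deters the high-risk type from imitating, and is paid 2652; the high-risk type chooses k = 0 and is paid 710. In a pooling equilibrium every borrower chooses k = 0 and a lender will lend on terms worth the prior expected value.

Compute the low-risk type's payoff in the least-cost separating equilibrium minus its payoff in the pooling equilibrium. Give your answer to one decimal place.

-155.9

Least-cost separating signal: k* solves 710 = 2652 − 234·k*, so k* = (2652 − 710)/234 ≈ 8.2991.
Low-risk type's separating payoff: 2652 − 96 × k* = 2652 − 96 × (2652 − 710)/234 = 2652 − 186432/234 ≈ 1855.282.
Pooling payoff: 0.67 × 2652 + 0.33 × 710 = 2011.14.
Difference: 1855.282 − 2011.14 = -155.858, i.e. -155.9 to one decimal place.
The low-risk type would prefer the pooling outcome.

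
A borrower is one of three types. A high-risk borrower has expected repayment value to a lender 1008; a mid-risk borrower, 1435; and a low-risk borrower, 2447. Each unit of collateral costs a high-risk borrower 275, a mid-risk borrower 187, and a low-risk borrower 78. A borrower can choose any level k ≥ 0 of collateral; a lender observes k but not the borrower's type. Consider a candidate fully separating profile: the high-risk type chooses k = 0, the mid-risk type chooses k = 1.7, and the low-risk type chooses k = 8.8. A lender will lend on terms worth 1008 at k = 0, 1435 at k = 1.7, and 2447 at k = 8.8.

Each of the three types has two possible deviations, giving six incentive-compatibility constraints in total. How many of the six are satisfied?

Mid-risk (own payoff 1435 − 187×1.7 = 1117.1): to k=0 gives 1008 → no gain ✓; to k=8.8 gives 2447 − 187×8.8 = 801.4 → no gain ✓.
Low-risk (own payoff 2447 − 78×8.8 = 1760.6): to k=0 gives 1008 → no gain ✓; to k=1.7 gives 1435 − 78×1.7 = 1302.4 → no gain ✓.
High-risk (own payoff 1008): to k=1.7 gives 1435 − 275×1.7 = 967.5 → no gain ✓; to k=8.8 gives 2447 − 275×8.8 = 27 → no gain ✓.
6 of the 6 constraints hold; this profile is a separating equilibrium.

6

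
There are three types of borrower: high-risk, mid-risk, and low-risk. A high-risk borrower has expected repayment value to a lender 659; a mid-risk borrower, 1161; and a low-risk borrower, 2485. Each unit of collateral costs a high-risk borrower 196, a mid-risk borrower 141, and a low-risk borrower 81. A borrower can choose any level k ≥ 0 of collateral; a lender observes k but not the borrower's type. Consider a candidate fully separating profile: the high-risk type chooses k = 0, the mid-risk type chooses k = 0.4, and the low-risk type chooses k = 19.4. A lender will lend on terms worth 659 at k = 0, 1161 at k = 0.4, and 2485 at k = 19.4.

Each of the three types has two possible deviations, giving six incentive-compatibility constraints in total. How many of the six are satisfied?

4

Low-risk (own payoff 2485 − 81×19.4 = 913.6): to k=0 gives 659 → no gain ✓; to k=0.4 gives 1161 − 81×0.4 = 1128.6 → profitable ✗.
High-risk (own payoff 659): to k=0.4 gives 1161 − 196×0.4 = 1082.6 → profitable ✗; to k=19.4 gives 2485 − 196×19.4 = -1317.4 → no gain ✓.
Mid-risk (own payoff 1161 − 141×0.4 = 1104.6): to k=0 gives 659 → no gain ✓; to k=19.4 gives 2485 − 141×19.4 = -250.4 → no gain ✓.
4 of the 6 constraints hold; not an equilibrium.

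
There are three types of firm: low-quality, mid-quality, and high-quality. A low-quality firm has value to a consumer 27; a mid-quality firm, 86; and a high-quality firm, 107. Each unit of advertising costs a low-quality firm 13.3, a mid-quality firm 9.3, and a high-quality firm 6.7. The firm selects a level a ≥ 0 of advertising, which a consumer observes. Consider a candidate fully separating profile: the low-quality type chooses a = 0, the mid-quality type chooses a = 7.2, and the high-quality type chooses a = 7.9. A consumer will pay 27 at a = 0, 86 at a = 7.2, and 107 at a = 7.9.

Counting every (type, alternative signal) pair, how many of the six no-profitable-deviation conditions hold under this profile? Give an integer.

4

High-quality (own payoff 107 − 6.7×7.9 = 54.07): to a=0 gives 27 → no gain ✓; to a=7.2 gives 86 − 6.7×7.2 = 37.76 → no gain ✓.
Mid-quality (own payoff 86 − 9.3×7.2 = 19.04): to a=0 gives 27 → profitable ✗; to a=7.9 gives 107 − 9.3×7.9 = 33.53 → profitable ✗.
Low-quality (own payoff 27): to a=7.2 gives 86 − 13.3×7.2 = -9.76 → no gain ✓; to a=7.9 gives 107 − 13.3×7.9 = 1.93 → no gain ✓.
4 of the 6 constraints hold; not an equilibrium.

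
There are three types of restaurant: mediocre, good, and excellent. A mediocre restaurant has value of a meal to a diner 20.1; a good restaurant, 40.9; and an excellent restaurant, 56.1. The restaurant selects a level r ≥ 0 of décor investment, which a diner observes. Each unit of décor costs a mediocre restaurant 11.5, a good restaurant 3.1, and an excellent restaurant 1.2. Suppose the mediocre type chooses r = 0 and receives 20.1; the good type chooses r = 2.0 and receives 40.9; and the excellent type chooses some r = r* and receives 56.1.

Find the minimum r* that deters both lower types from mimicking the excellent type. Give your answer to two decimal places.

6.90

Good type (on-path payoff 40.9 − 3.1×2.0 = 34.7) won't mimic when 34.7 ≥ 56.1 − 3.1·r*, i.e. r* ≥ 6.90.
Mediocre type (on-path payoff 20.1) won't mimic when 20.1 ≥ 56.1 − 11.5·r*, i.e. r* ≥ 3.13.
Both must hold, so r* = max(3.13, 6.90) = 6.90. The good type's constraint binds.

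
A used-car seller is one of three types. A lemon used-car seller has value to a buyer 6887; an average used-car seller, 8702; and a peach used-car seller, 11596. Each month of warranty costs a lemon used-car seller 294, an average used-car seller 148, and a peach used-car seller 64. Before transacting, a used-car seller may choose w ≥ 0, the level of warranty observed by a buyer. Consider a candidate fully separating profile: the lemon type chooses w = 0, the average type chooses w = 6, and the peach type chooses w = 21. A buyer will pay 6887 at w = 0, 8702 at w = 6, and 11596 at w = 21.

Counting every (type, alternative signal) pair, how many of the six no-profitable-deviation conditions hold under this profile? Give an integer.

4

Peach (own payoff 11596 − 64×21 = 10252): to w=0 gives 6887 → no gain ✓; to w=6 gives 8702 − 64×6 = 8318 → no gain ✓.
Lemon (own payoff 6887): to w=6 gives 8702 − 294×6 = 6938 → profitable ✗; to w=21 gives 11596 − 294×21 = 5422 → no gain ✓.
Average (own payoff 8702 − 148×6 = 7814): to w=0 gives 6887 → no gain ✓; to w=21 gives 11596 − 148×21 = 8488 → profitable ✗.
4 of the 6 constraints hold; not an equilibrium.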